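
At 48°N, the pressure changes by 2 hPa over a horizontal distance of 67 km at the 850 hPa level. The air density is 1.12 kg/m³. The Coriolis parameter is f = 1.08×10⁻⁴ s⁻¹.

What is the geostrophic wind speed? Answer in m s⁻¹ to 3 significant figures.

Pressure gradient: |∂P/∂n| = 200 Pa / 67000 m = 2.99×10⁻³ Pa/m
Geostrophic balance (pressure-gradient force = Coriolis force):
V_g = (1/(fρ)) |∂P/∂n| = 2.99×10⁻³ / (1.08×10⁻⁴ × 1.12) = 24.7 m/s

24.7 m s⁻¹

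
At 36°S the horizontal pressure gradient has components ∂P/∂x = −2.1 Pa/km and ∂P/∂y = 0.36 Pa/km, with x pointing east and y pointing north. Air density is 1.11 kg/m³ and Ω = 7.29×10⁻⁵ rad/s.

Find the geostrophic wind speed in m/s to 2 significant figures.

Coriolis parameter at 36°S:
f = 2Ω sin φ = 2 × 7.29×10⁻⁵ × sin 36° = 8.57×10⁻⁵ s⁻¹
In the Southern Hemisphere f is negative: f = −8.57×10⁻⁵ s⁻¹.
Component geostrophic relations (x east, y north):
u_g = −(1/(fρ)) ∂P/∂y,  v_g = (1/(fρ)) ∂P/∂x
u_g = −(0.36×10⁻³)/(−8.57×10⁻⁵ × 1.11) = 3.78 m/s;  v_g = (−2.1×10⁻³)/(−8.57×10⁻⁵ × 1.11) = 22.1 m/s
|V_g| = √(u_g² + v_g²) = 22.4 m/s

22 m/s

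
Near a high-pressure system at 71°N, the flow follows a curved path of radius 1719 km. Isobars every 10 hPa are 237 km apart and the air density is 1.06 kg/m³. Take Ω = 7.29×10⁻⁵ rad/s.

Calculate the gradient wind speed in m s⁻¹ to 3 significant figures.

Coriolis parameter at 71°N:
f = 2Ω sin φ = 2 × 7.29×10⁻⁵ × sin 71° = 1.38×10⁻⁴ s⁻¹
Pressure gradient: |∂P/∂n| = 1000 Pa / 237000 m = 4.22×10⁻³ Pa/m
Geostrophic speed: V_g = |∂P/∂n|/(fρ) = 4.22×10⁻³/(1.38×10⁻⁴ × 1.06) = 28.9 m/s
Around a high, pressure-gradient force acts outward with centrifugal, so Coriolis balances both:
fV = (1/ρ)|∂P/∂n| + V²/R  →  V² − fR·V + fR·V_g = 0
With fR = 1.38×10⁻⁴ × 1719×10³ m = 237 m/s:
V = [fR − √((fR)² − 4 fR V_g)]/2 = [237 − √(237² − 4×237×28.9)]/2 = 33.7 m/s
Supergeostrophic (V > V_g = 28.9 m/s), as expected around a high.

33.7 m s⁻¹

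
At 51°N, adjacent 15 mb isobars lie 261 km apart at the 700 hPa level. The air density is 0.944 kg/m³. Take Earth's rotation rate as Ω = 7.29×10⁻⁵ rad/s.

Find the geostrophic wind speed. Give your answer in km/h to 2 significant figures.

Coriolis parameter at 51°N:
f = 2Ω sin φ = 2 × 7.29×10⁻⁵ × sin 51° = 1.13×10⁻⁴ s⁻¹
Pressure gradient: |∂P/∂n| = 1500 Pa / 261000 m = 5.75×10⁻³ Pa/m
Geostrophic balance (pressure-gradient force = Coriolis force):
V_g = (1/(fρ)) |∂P/∂n| = 5.75×10⁻³ / (1.13×10⁻⁴ × 0.944) = 53.7 m/s
Converting: 53.7 m/s × 3.6 = 190 km/h

190 km/h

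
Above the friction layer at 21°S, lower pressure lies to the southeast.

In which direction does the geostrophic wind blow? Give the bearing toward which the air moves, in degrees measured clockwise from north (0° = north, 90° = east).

The pressure-gradient force points toward the southeast (bearing 135°).
Geostrophic balance: in the Southern Hemisphere the Coriolis force deflects motion to the left, so the geostrophic wind blows 90° to the left of the pressure-gradient force (low pressure on the right).
Rotating 135° by 90° counterclockwise gives 045° — the wind blows toward the northeast.

045°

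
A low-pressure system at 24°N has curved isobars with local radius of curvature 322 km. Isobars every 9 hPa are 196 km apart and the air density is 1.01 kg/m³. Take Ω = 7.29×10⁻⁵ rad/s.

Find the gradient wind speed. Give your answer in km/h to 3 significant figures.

108 km/h

Coriolis parameter at 24°N:
f = 2Ω sin φ = 2 × 7.29×10⁻⁵ × sin 24° = 5.93×10⁻⁵ s⁻¹
Pressure gradient: |∂P/∂n| = 900 Pa / 196000 m = 4.59×10⁻³ Pa/m
Geostrophic speed: V_g = |∂P/∂n|/(fρ) = 4.59×10⁻³/(5.93×10⁻⁵ × 1.01) = 76.7 m/s
Around a low, centrifugal force acts outward with Coriolis, so pressure-gradient force balances both:
(1/ρ)|∂P/∂n| = fV + V²/R  →  V² + fR·V − fR·V_g = 0
With fR = 5.93×10⁻⁵ × 322×10³ m = 19.1 m/s:
V = [−fR + √((fR)² + 4 fR V_g)]/2 = [−19.1 + √(19.1² + 4×19.1×76.7)]/2 = 29.9 m/s
Subgeostrophic (V < V_g = 76.7 m/s), as expected around a low.
Converting: 29.9 m/s × 3.6 = 108 km/h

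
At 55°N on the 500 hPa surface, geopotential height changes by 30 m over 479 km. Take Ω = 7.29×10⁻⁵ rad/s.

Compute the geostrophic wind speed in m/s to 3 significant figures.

5.14 m/s

Coriolis parameter at 55°N:
f = 2Ω sin φ = 2 × 7.29×10⁻⁵ × sin 55° = 1.19×10⁻⁴ s⁻¹
Height gradient: |∂Z/∂n| = 30 m / 479000 m = 6.26×10⁻⁵
On a pressure surface, geostrophic balance gives V_g = (g/f)|∂Z/∂n|:
V_g = 9.81 × 6.26×10⁻⁵ / 1.19×10⁻⁴ = 5.14 m/s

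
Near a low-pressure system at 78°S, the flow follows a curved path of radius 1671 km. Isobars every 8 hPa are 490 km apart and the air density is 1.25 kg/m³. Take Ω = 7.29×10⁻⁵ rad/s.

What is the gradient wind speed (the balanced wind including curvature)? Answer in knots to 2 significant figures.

17 knots

Coriolis parameter at 78°S:
f = 2Ω sin φ = 2 × 7.29×10⁻⁵ × sin 78° = 1.43×10⁻⁴ s⁻¹
Pressure gradient: |∂P/∂n| = 800 Pa / 490000 m = 1.63×10⁻³ Pa/m
Geostrophic speed: V_g = |∂P/∂n|/(fρ) = 1.63×10⁻³/(1.43×10⁻⁴ × 1.25) = 9.16 m/s
Around a low, centrifugal force acts outward with Coriolis, so pressure-gradient force balances both:
(1/ρ)|∂P/∂n| = fV + V²/R  →  V² + fR·V − fR·V_g = 0
With fR = 1.43×10⁻⁴ × 1671×10³ m = 238 m/s:
V = [−fR + √((fR)² + 4 fR V_g)]/2 = [−238 + √(238² + 4×238×9.16)]/2 = 8.83 m/s
Subgeostrophic (V < V_g = 9.16 m/s), as expected around a low.
Converting: 8.83 m/s × 1.944 = 17 knots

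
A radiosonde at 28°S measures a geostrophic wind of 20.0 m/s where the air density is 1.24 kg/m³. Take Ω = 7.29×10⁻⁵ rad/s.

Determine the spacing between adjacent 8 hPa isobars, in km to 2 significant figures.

Coriolis parameter at 28°S:
f = 2Ω sin φ = 2 × 7.29×10⁻⁵ × sin 28° = 6.84×10⁻⁵ s⁻¹
Geostrophic balance rearranged: |∂P/∂n| = f ρ V_g
|∂P/∂n| = 6.84×10⁻⁵ × 1.24 × 20.0 = 1.70×10⁻³ Pa/m
Isobar spacing: Δn = ΔP/|∂P/∂n| = 800 Pa / 1.70×10⁻³ Pa/m = 471272 m ≈ 470 km

470 km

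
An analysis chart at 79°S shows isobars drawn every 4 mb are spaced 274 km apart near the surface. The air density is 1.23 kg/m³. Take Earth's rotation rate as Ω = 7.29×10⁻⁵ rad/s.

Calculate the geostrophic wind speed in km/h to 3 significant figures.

Coriolis parameter at 79°S:
f = 2Ω sin φ = 2 × 7.29×10⁻⁵ × sin 79° = 1.43×10⁻⁴ s⁻¹
Pressure gradient: |∂P/∂n| = 400 Pa / 274000 m = 1.46×10⁻³ Pa/m
Geostrophic balance (pressure-gradient force = Coriolis force):
V_g = (1/(fρ)) |∂P/∂n| = 1.46×10⁻³ / (1.43×10⁻⁴ × 1.23) = 8.29 m/s
Converting: 8.29 m/s × 3.6 = 29.9 km/h

29.9 km/h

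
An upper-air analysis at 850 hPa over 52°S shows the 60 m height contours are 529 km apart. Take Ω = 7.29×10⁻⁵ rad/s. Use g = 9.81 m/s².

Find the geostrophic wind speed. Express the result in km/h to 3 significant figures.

Coriolis parameter at 52°S:
f = 2Ω sin φ = 2 × 7.29×10⁻⁵ × sin 52° = 1.15×10⁻⁴ s⁻¹
Height gradient: |∂Z/∂n| = 60 m / 529000 m = 1.13×10⁻⁴
On a pressure surface, geostrophic balance gives V_g = (g/f)|∂Z/∂n|:
V_g = 9.81 × 1.13×10⁻⁴ / 1.15×10⁻⁴ = 9.68 m/s
Converting: 9.68 m/s × 3.6 = 34.9 km/h

34.9 km/h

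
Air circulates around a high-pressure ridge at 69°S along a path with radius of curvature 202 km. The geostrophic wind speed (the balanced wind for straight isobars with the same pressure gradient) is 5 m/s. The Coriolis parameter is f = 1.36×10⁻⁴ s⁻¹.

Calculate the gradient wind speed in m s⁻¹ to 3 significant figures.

6.57 m s⁻¹

Around a high, pressure-gradient force acts outward with centrifugal, so Coriolis balances both:
fV = (1/ρ)|∂P/∂n| + V²/R  →  V² − fR·V + fR·V_g = 0
With fR = 1.36×10⁻⁴ × 202×10³ m = 27.5 m/s:
V = [fR − √((fR)² − 4 fR V_g)]/2 = [27.5 − √(27.5² − 4×27.5×5)]/2 = 6.57 m/s
Supergeostrophic (V > V_g = 5 m/s), as expected around a high.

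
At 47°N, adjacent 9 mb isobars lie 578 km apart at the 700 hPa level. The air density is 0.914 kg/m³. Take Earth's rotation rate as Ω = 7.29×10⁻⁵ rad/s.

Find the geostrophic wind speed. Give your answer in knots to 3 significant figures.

Coriolis parameter at 47°N:
f = 2Ω sin φ = 2 × 7.29×10⁻⁵ × sin 47° = 1.07×10⁻⁴ s⁻¹
Pressure gradient: |∂P/∂n| = 900 Pa / 578000 m = 1.56×10⁻³ Pa/m
Geostrophic balance (pressure-gradient force = Coriolis force):
V_g = (1/(fρ)) |∂P/∂n| = 1.56×10⁻³ / (1.07×10⁻⁴ × 0.914) = 16.0 m/s
Converting: 16.0 m/s × 1.944 = 31.1 knots

31.1 knots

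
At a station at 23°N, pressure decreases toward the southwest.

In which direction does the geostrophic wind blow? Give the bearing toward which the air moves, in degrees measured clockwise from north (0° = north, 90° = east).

The pressure-gradient force points toward the southwest (bearing 225°).
Geostrophic balance: in the Northern Hemisphere the Coriolis force deflects motion to the right, so the geostrophic wind blows 90° to the right of the pressure-gradient force (low pressure on the left).
Rotating 225° by 90° clockwise gives 315° — the wind blows toward the northwest.

315°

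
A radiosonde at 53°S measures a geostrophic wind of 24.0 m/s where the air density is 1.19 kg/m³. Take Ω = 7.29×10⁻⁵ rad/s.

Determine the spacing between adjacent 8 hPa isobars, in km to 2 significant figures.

Coriolis parameter at 53°S:
f = 2Ω sin φ = 2 × 7.29×10⁻⁵ × sin 53° = 1.16×10⁻⁴ s⁻¹
Geostrophic balance rearranged: |∂P/∂n| = f ρ V_g
|∂P/∂n| = 1.16×10⁻⁴ × 1.19 × 24.0 = 3.33×10⁻³ Pa/m
Isobar spacing: Δn = ΔP/|∂P/∂n| = 800 Pa / 3.33×10⁻³ Pa/m = 240561 m ≈ 240 km

240 km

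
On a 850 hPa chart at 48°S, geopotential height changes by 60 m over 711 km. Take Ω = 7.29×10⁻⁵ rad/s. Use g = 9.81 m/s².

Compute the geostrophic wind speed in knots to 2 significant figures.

15 knots

Coriolis parameter at 48°S:
f = 2Ω sin φ = 2 × 7.29×10⁻⁵ × sin 48° = 1.08×10⁻⁴ s⁻¹
Height gradient: |∂Z/∂n| = 60 m / 711000 m = 8.44×10⁻⁵
On a pressure surface, geostrophic balance gives V_g = (g/f)|∂Z/∂n|:
V_g = 9.81 × 8.44×10⁻⁵ / 1.08×10⁻⁴ = 7.64 m/s
Converting: 7.64 m/s × 1.944 = 15 knots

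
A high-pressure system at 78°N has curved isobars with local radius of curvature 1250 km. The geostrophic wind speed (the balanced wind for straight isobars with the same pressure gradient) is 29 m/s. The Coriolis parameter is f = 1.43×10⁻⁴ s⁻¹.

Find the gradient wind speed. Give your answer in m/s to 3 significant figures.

36.4 m/s

Around a high, pressure-gradient force acts outward with centrifugal, so Coriolis balances both:
fV = (1/ρ)|∂P/∂n| + V²/R  →  V² − fR·V + fR·V_g = 0
With fR = 1.43×10⁻⁴ × 1250×10³ m = 179 m/s:
V = [fR − √((fR)² − 4 fR V_g)]/2 = [179 − √(179² − 4×179×29)]/2 = 36.4 m/s
Supergeostrophic (V > V_g = 29 m/s), as expected around a high.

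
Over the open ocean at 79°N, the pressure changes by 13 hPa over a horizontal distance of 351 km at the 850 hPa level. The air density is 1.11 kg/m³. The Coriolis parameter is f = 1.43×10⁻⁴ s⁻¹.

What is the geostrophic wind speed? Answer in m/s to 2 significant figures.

23 m/s

Pressure gradient: |∂P/∂n| = 1300 Pa / 351000 m = 3.70×10⁻³ Pa/m
Geostrophic balance (pressure-gradient force = Coriolis force):
V_g = (1/(fρ)) |∂P/∂n| = 3.70×10⁻³ / (1.43×10⁻⁴ × 1.11) = 23.3 m/s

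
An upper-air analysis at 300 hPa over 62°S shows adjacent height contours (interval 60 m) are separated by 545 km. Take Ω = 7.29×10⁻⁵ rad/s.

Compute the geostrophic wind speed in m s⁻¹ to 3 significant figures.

Coriolis parameter at 62°S:
f = 2Ω sin φ = 2 × 7.29×10⁻⁵ × sin 62° = 1.29×10⁻⁴ s⁻¹
Height gradient: |∂Z/∂n| = 60 m / 545000 m = 1.10×10⁻⁴
On a pressure surface, geostrophic balance gives V_g = (g/f)|∂Z/∂n|:
V_g = 9.81 × 1.10×10⁻⁴ / 1.29×10⁻⁴ = 8.39 m/s

8.39 m s⁻¹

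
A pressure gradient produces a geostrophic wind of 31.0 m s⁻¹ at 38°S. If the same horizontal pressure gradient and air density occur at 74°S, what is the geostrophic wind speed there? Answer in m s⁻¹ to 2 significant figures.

With the same pressure gradient and density, V_g ∝ 1/f ∝ 1/sin φ.
V₂ = V₁ · sin φ₁ / sin φ₂ = 31.0 × sin 38° / sin 74°
V₂ = 31.0 × 0.6157/0.9613 = 20 m s⁻¹

20 m s⁻¹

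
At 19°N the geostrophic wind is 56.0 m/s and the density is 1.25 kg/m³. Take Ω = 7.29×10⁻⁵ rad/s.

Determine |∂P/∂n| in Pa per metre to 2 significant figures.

Coriolis parameter at 19°N:
f = 2Ω sin φ = 2 × 7.29×10⁻⁵ × sin 19° = 4.75×10⁻⁵ s⁻¹
Geostrophic balance rearranged: |∂P/∂n| = f ρ V_g
|∂P/∂n| = 4.75×10⁻⁵ × 1.25 × 56.0 = 3.32×10⁻³ Pa/m

3.3×10⁻³ Pa/m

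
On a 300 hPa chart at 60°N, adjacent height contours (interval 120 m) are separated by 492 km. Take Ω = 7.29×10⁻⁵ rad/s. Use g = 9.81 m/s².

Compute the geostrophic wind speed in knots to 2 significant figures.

Coriolis parameter at 60°N:
f = 2Ω sin φ = 2 × 7.29×10⁻⁵ × sin 60° = 1.26×10⁻⁴ s⁻¹
Height gradient: |∂Z/∂n| = 120 m / 492000 m = 2.44×10⁻⁴
On a pressure surface, geostrophic balance gives V_g = (g/f)|∂Z/∂n|:
V_g = 9.81 × 2.44×10⁻⁴ / 1.26×10⁻⁴ = 18.9 m/s
Converting: 18.9 m/s × 1.944 = 37 knots

37 knots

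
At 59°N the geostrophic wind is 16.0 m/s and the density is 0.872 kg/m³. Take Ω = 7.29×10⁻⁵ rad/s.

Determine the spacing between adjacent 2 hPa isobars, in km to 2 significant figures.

110 km

Coriolis parameter at 59°N:
f = 2Ω sin φ = 2 × 7.29×10⁻⁵ × sin 59° = 1.25×10⁻⁴ s⁻¹
Geostrophic balance rearranged: |∂P/∂n| = f ρ V_g
|∂P/∂n| = 1.25×10⁻⁴ × 0.872 × 16.0 = 1.74×10⁻³ Pa/m
Isobar spacing: Δn = ΔP/|∂P/∂n| = 200 Pa / 1.74×10⁻³ Pa/m = 114702 m ≈ 110 km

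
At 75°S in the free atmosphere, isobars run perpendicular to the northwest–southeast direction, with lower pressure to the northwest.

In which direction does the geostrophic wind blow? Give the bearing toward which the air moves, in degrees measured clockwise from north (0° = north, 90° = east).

The pressure-gradient force points toward the northwest (bearing 315°).
Geostrophic balance: in the Southern Hemisphere the Coriolis force deflects motion to the left, so the geostrophic wind blows 90° to the left of the pressure-gradient force (low pressure on the right).
Rotating 315° by 90° counterclockwise gives 225° — the wind blows toward the southwest.

225°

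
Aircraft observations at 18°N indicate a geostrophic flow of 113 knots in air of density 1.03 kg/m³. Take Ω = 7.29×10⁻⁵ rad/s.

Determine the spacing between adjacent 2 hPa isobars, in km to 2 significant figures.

74 km

Coriolis parameter at 18°N:
f = 2Ω sin φ = 2 × 7.29×10⁻⁵ × sin 18° = 4.51×10⁻⁵ s⁻¹
Wind speed in SI: 113 knots = 58.1 m/s
Geostrophic balance rearranged: |∂P/∂n| = f ρ V_g
|∂P/∂n| = 4.51×10⁻⁵ × 1.03 × 58.1 = 2.70×10⁻³ Pa/m
Isobar spacing: Δn = ΔP/|∂P/∂n| = 200 Pa / 2.70×10⁻³ Pa/m = 74137 m ≈ 74 km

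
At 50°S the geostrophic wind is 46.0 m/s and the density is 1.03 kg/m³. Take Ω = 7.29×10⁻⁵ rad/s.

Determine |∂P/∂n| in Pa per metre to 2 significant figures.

5.3×10⁻³ Pa/m

Coriolis parameter at 50°S:
f = 2Ω sin φ = 2 × 7.29×10⁻⁵ × sin 50° = 1.12×10⁻⁴ s⁻¹
Geostrophic balance rearranged: |∂P/∂n| = f ρ V_g
|∂P/∂n| = 1.12×10⁻⁴ × 1.03 × 46.0 = 5.29×10⁻³ Pa/m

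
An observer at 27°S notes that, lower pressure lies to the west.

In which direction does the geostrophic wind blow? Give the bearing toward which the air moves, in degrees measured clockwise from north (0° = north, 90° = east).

180°

The pressure-gradient force points toward the west (bearing 270°).
Geostrophic balance: in the Southern Hemisphere the Coriolis force deflects motion to the left, so the geostrophic wind blows 90° to the left of the pressure-gradient force (low pressure on the right).
Rotating 270° by 90° counterclockwise gives 180° — the wind blows toward the south.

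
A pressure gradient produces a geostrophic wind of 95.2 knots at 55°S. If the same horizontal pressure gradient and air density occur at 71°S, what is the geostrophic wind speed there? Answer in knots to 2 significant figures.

With the same pressure gradient and density, V_g ∝ 1/f ∝ 1/sin φ.
V₂ = V₁ · sin φ₁ / sin φ₂ = 95.2 × sin 55° / sin 71°
V₂ = 95.2 × 0.8192/0.9455 = 82 knots

82 knots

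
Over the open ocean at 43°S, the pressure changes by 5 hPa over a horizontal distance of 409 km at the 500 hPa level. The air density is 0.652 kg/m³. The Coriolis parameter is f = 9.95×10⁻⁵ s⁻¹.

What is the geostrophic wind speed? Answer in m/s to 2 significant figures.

Pressure gradient: |∂P/∂n| = 500 Pa / 409000 m = 1.22×10⁻³ Pa/m
Geostrophic balance (pressure-gradient force = Coriolis force):
V_g = (1/(fρ)) |∂P/∂n| = 1.22×10⁻³ / (9.95×10⁻⁵ × 0.652) = 18.8 m/s

19 m/s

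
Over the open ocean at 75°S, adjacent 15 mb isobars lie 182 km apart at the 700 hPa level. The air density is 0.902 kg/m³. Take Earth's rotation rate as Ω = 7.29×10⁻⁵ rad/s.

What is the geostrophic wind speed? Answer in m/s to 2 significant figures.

Coriolis parameter at 75°S:
f = 2Ω sin φ = 2 × 7.29×10⁻⁵ × sin 75° = 1.41×10⁻⁴ s⁻¹
Pressure gradient: |∂P/∂n| = 1500 Pa / 182000 m = 8.24×10⁻³ Pa/m
Geostrophic balance (pressure-gradient force = Coriolis force):
V_g = (1/(fρ)) |∂P/∂n| = 8.24×10⁻³ / (1.41×10⁻⁴ × 0.902) = 64.9 m/s

65 m/s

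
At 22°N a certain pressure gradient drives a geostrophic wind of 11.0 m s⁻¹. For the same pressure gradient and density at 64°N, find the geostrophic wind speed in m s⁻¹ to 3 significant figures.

4.58 m s⁻¹

With the same pressure gradient and density, V_g ∝ 1/f ∝ 1/sin φ.
V₂ = V₁ · sin φ₁ / sin φ₂ = 11.0 × sin 22° / sin 64°
V₂ = 11.0 × 0.3746/0.8988 = 4.58 m s⁻¹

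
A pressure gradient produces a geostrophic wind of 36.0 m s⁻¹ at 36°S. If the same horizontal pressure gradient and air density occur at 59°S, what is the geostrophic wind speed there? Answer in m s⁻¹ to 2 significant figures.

25 m s⁻¹

With the same pressure gradient and density, V_g ∝ 1/f ∝ 1/sin φ.
V₂ = V₁ · sin φ₁ / sin φ₂ = 36.0 × sin 36° / sin 59°
V₂ = 36.0 × 0.5878/0.8572 = 25 m s⁻¹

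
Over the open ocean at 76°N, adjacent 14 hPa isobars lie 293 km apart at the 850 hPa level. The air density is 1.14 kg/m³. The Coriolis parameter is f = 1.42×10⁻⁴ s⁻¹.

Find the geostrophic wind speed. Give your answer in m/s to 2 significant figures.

Pressure gradient: |∂P/∂n| = 1400 Pa / 293000 m = 4.78×10⁻³ Pa/m
Geostrophic balance (pressure-gradient force = Coriolis force):
V_g = (1/(fρ)) |∂P/∂n| = 4.78×10⁻³ / (1.42×10⁻⁴ × 1.14) = 29.5 m/s

30 m/s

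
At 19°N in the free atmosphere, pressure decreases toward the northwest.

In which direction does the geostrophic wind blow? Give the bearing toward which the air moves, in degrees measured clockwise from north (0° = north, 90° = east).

045°

The pressure-gradient force points toward the northwest (bearing 315°).
Geostrophic balance: in the Northern Hemisphere the Coriolis force deflects motion to the right, so the geostrophic wind blows 90° to the right of the pressure-gradient force (low pressure on the left).
Rotating 315° by 90° clockwise gives 045° — the wind blows toward the northeast.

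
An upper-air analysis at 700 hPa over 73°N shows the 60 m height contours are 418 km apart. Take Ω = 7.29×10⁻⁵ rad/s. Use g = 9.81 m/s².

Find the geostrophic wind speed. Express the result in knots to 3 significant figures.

19.6 knots

Coriolis parameter at 73°N:
f = 2Ω sin φ = 2 × 7.29×10⁻⁵ × sin 73° = 1.39×10⁻⁴ s⁻¹
Height gradient: |∂Z/∂n| = 60 m / 418000 m = 1.44×10⁻⁴
On a pressure surface, geostrophic balance gives V_g = (g/f)|∂Z/∂n|:
V_g = 9.81 × 1.44×10⁻⁴ / 1.39×10⁻⁴ = 10.1 m/s
Converting: 10.1 m/s × 1.944 = 19.6 knots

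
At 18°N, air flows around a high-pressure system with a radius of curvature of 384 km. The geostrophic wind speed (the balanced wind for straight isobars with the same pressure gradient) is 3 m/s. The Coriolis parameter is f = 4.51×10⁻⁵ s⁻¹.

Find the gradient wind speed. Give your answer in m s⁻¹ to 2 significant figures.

Around a high, pressure-gradient force acts outward with centrifugal, so Coriolis balances both:
fV = (1/ρ)|∂P/∂n| + V²/R  →  V² − fR·V + fR·V_g = 0
With fR = 4.51×10⁻⁵ × 384×10³ m = 17.3 m/s:
V = [fR − √((fR)² − 4 fR V_g)]/2 = [17.3 − √(17.3² − 4×17.3×3)]/2 = 3.86 m/s
Supergeostrophic (V > V_g = 3 m/s), as expected around a high.

3.9 m s⁻¹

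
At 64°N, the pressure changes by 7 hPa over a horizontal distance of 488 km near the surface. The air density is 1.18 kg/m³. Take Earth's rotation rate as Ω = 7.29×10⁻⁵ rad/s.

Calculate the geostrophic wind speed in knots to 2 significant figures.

18 knots

Coriolis parameter at 64°N:
f = 2Ω sin φ = 2 × 7.29×10⁻⁵ × sin 64° = 1.31×10⁻⁴ s⁻¹
Pressure gradient: |∂P/∂n| = 700 Pa / 488000 m = 1.43×10⁻³ Pa/m
Geostrophic balance (pressure-gradient force = Coriolis force):
V_g = (1/(fρ)) |∂P/∂n| = 1.43×10⁻³ / (1.31×10⁻⁴ × 1.18) = 9.28 m/s
Converting: 9.28 m/s × 1.944 = 18 knots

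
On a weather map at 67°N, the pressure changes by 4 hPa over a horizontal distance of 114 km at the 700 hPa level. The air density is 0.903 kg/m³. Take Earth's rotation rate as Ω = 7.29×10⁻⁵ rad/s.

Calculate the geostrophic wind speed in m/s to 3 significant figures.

Coriolis parameter at 67°N:
f = 2Ω sin φ = 2 × 7.29×10⁻⁵ × sin 67° = 1.34×10⁻⁴ s⁻¹
Pressure gradient: |∂P/∂n| = 400 Pa / 114000 m = 3.51×10⁻³ Pa/m
Geostrophic balance (pressure-gradient force = Coriolis force):
V_g = (1/(fρ)) |∂P/∂n| = 3.51×10⁻³ / (1.34×10⁻⁴ × 0.903) = 29.0 m/s

29.0 m/s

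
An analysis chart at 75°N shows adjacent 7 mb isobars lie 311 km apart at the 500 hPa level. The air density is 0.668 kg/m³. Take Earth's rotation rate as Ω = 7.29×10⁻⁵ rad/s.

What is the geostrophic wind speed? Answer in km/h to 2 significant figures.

86 km/h

Coriolis parameter at 75°N:
f = 2Ω sin φ = 2 × 7.29×10⁻⁵ × sin 75° = 1.41×10⁻⁴ s⁻¹
Pressure gradient: |∂P/∂n| = 700 Pa / 311000 m = 2.25×10⁻³ Pa/m
Geostrophic balance (pressure-gradient force = Coriolis force):
V_g = (1/(fρ)) |∂P/∂n| = 2.25×10⁻³ / (1.41×10⁻⁴ × 0.668) = 23.9 m/s
Converting: 23.9 m/s × 3.6 = 86 km/h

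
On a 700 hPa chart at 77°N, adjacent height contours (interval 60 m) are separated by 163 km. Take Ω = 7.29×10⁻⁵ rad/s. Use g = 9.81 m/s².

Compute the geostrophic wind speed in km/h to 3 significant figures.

91.5 km/h

Coriolis parameter at 77°N:
f = 2Ω sin φ = 2 × 7.29×10⁻⁵ × sin 77° = 1.42×10⁻⁴ s⁻¹
Height gradient: |∂Z/∂n| = 60 m / 163000 m = 3.68×10⁻⁴
On a pressure surface, geostrophic balance gives V_g = (g/f)|∂Z/∂n|:
V_g = 9.81 × 3.68×10⁻⁴ / 1.42×10⁻⁴ = 25.4 m/s
Converting: 25.4 m/s × 3.6 = 91.5 km/h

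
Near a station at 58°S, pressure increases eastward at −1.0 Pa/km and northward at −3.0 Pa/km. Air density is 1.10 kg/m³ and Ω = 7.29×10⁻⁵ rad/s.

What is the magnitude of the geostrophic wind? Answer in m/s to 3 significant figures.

23.3 m/s

Coriolis parameter at 58°S:
f = 2Ω sin φ = 2 × 7.29×10⁻⁵ × sin 58° = 1.24×10⁻⁴ s⁻¹
In the Southern Hemisphere f is negative: f = −1.24×10⁻⁴ s⁻¹.
Component geostrophic relations (x east, y north):
u_g = −(1/(fρ)) ∂P/∂y,  v_g = (1/(fρ)) ∂P/∂x
u_g = −(−3.0×10⁻³)/(−1.24×10⁻⁴ × 1.10) = −22.1 m/s;  v_g = (−1.0×10⁻³)/(−1.24×10⁻⁴ × 1.10) = 7.35 m/s
|V_g| = √(u_g² + v_g²) = 23.3 m/s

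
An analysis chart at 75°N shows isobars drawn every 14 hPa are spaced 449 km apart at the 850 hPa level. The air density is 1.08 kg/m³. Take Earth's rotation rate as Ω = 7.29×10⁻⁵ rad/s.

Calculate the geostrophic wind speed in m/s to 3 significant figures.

Coriolis parameter at 75°N:
f = 2Ω sin φ = 2 × 7.29×10⁻⁵ × sin 75° = 1.41×10⁻⁴ s⁻¹
Pressure gradient: |∂P/∂n| = 1400 Pa / 449000 m = 3.12×10⁻³ Pa/m
Geostrophic balance (pressure-gradient force = Coriolis force):
V_g = (1/(fρ)) |∂P/∂n| = 3.12×10⁻³ / (1.41×10⁻⁴ × 1.08) = 20.5 m/s

20.5 m/s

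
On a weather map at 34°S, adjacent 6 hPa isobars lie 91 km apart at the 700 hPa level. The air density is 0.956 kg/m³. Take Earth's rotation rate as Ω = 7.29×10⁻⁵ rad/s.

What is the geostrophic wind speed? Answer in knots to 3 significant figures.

Coriolis parameter at 34°S:
f = 2Ω sin φ = 2 × 7.29×10⁻⁵ × sin 34° = 8.15×10⁻⁵ s⁻¹
Pressure gradient: |∂P/∂n| = 600 Pa / 91000 m = 6.59×10⁻³ Pa/m
Geostrophic balance (pressure-gradient force = Coriolis force):
V_g = (1/(fρ)) |∂P/∂n| = 6.59×10⁻³ / (8.15×10⁻⁵ × 0.956) = 84.6 m/s
Converting: 84.6 m/s × 1.944 = 164 knots

164 knots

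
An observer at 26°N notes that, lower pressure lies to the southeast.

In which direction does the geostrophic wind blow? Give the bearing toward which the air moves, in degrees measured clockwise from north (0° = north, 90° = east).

The pressure-gradient force points toward the southeast (bearing 135°).
Geostrophic balance: in the Northern Hemisphere the Coriolis force deflects motion to the right, so the geostrophic wind blows 90° to the right of the pressure-gradient force (low pressure on the left).
Rotating 135° by 90° clockwise gives 225° — the wind blows toward the southwest.

225°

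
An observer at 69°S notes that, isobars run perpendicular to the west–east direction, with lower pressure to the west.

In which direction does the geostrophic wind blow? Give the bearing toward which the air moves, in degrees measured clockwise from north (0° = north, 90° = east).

180°

The pressure-gradient force points toward the west (bearing 270°).
Geostrophic balance: in the Southern Hemisphere the Coriolis force deflects motion to the left, so the geostrophic wind blows 90° to the left of the pressure-gradient force (low pressure on the right).
Rotating 270° by 90° counterclockwise gives 180° — the wind blows toward the south.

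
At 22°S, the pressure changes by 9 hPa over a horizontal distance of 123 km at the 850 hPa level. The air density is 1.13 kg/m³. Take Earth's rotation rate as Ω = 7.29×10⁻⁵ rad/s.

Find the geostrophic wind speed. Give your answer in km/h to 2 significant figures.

Coriolis parameter at 22°S:
f = 2Ω sin φ = 2 × 7.29×10⁻⁵ × sin 22° = 5.46×10⁻⁵ s⁻¹
Pressure gradient: |∂P/∂n| = 900 Pa / 123000 m = 7.32×10⁻³ Pa/m
Geostrophic balance (pressure-gradient force = Coriolis force):
V_g = (1/(fρ)) |∂P/∂n| = 7.32×10⁻³ / (5.46×10⁻⁵ × 1.13) = 119 m/s
Converting: 119 m/s × 3.6 = 430 km/h

430 km/h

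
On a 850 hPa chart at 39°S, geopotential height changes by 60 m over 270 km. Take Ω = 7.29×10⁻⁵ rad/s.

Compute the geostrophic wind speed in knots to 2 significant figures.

Coriolis parameter at 39°S:
f = 2Ω sin φ = 2 × 7.29×10⁻⁵ × sin 39° = 9.18×10⁻⁵ s⁻¹
Height gradient: |∂Z/∂n| = 60 m / 270000 m = 2.22×10⁻⁴
On a pressure surface, geostrophic balance gives V_g = (g/f)|∂Z/∂n|:
V_g = 9.81 × 2.22×10⁻⁴ / 9.18×10⁻⁵ = 23.8 m/s
Converting: 23.8 m/s × 1.944 = 46 knots

46 knots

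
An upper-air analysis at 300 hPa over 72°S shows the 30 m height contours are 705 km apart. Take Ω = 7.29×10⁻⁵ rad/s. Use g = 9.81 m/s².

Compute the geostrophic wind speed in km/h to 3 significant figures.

10.8 km/h

Coriolis parameter at 72°S:
f = 2Ω sin φ = 2 × 7.29×10⁻⁵ × sin 72° = 1.39×10⁻⁴ s⁻¹
Height gradient: |∂Z/∂n| = 30 m / 705000 m = 4.26×10⁻⁵
On a pressure surface, geostrophic balance gives V_g = (g/f)|∂Z/∂n|:
V_g = 9.81 × 4.26×10⁻⁵ / 1.39×10⁻⁴ = 3.01 m/s
Converting: 3.01 m/s × 3.6 = 10.8 km/h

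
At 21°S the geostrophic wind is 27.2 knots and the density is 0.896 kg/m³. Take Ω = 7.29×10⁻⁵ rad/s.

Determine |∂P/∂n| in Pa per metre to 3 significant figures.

6.55×10⁻⁴ Pa/m

Coriolis parameter at 21°S:
f = 2Ω sin φ = 2 × 7.29×10⁻⁵ × sin 21° = 5.23×10⁻⁵ s⁻¹
Wind speed in SI: 27.2 knots = 14.0 m/s
Geostrophic balance rearranged: |∂P/∂n| = f ρ V_g
|∂P/∂n| = 5.23×10⁻⁵ × 0.896 × 14.0 = 6.55×10⁻⁴ Pa/m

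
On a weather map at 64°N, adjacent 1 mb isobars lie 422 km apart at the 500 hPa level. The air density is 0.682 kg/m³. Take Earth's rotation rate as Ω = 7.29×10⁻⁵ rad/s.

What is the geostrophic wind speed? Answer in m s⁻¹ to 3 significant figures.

2.65 m s⁻¹

Coriolis parameter at 64°N:
f = 2Ω sin φ = 2 × 7.29×10⁻⁵ × sin 64° = 1.31×10⁻⁴ s⁻¹
Pressure gradient: |∂P/∂n| = 100 Pa / 422000 m = 2.37×10⁻⁴ Pa/m
Geostrophic balance (pressure-gradient force = Coriolis force):
V_g = (1/(fρ)) |∂P/∂n| = 2.37×10⁻⁴ / (1.31×10⁻⁴ × 0.682) = 2.65 m/s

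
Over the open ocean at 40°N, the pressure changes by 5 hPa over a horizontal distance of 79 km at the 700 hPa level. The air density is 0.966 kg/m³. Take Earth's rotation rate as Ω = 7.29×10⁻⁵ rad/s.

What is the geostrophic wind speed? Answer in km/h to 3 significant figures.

Coriolis parameter at 40°N:
f = 2Ω sin φ = 2 × 7.29×10⁻⁵ × sin 40° = 9.37×10⁻⁵ s⁻¹
Pressure gradient: |∂P/∂n| = 500 Pa / 79000 m = 6.33×10⁻³ Pa/m
Geostrophic balance (pressure-gradient force = Coriolis force):
V_g = (1/(fρ)) |∂P/∂n| = 6.33×10⁻³ / (9.37×10⁻⁵ × 0.966) = 69.9 m/s
Converting: 69.9 m/s × 3.6 = 252 km/h

252 km/h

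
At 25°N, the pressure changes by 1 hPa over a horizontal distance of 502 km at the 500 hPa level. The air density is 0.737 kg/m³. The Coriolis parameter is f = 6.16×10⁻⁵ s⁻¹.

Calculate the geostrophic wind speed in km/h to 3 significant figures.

15.8 km/h

Pressure gradient: |∂P/∂n| = 100 Pa / 502000 m = 1.99×10⁻⁴ Pa/m
Geostrophic balance (pressure-gradient force = Coriolis force):
V_g = (1/(fρ)) |∂P/∂n| = 1.99×10⁻⁴ / (6.16×10⁻⁵ × 0.737) = 4.39 m/s
Converting: 4.39 m/s × 3.6 = 15.8 km/h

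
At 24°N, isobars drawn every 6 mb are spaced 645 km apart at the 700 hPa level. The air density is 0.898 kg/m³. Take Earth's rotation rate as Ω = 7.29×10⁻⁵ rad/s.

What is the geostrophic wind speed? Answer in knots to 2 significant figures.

34 knots

Coriolis parameter at 24°N:
f = 2Ω sin φ = 2 × 7.29×10⁻⁵ × sin 24° = 5.93×10⁻⁵ s⁻¹
Pressure gradient: |∂P/∂n| = 600 Pa / 645000 m = 9.30×10⁻⁴ Pa/m
Geostrophic balance (pressure-gradient force = Coriolis force):
V_g = (1/(fρ)) |∂P/∂n| = 9.30×10⁻⁴ / (5.93×10⁻⁵ × 0.898) = 17.5 m/s
Converting: 17.5 m/s × 1.944 = 34 knots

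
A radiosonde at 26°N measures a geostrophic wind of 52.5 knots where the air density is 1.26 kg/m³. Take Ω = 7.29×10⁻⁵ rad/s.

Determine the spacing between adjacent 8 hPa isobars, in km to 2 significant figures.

370 km

Coriolis parameter at 26°N:
f = 2Ω sin φ = 2 × 7.29×10⁻⁵ × sin 26° = 6.39×10⁻⁵ s⁻¹
Wind speed in SI: 52.5 knots = 27.0 m/s
Geostrophic balance rearranged: |∂P/∂n| = f ρ V_g
|∂P/∂n| = 6.39×10⁻⁵ × 1.26 × 27.0 = 2.18×10⁻³ Pa/m
Isobar spacing: Δn = ΔP/|∂P/∂n| = 800 Pa / 2.18×10⁻³ Pa/m = 367809 m ≈ 370 km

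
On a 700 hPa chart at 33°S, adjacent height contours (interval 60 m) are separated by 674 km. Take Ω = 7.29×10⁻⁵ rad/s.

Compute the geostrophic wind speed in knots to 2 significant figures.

21 knots

Coriolis parameter at 33°S:
f = 2Ω sin φ = 2 × 7.29×10⁻⁵ × sin 33° = 7.94×10⁻⁵ s⁻¹
Height gradient: |∂Z/∂n| = 60 m / 674000 m = 8.90×10⁻⁵
On a pressure surface, geostrophic balance gives V_g = (g/f)|∂Z/∂n|:
V_g = 9.81 × 8.90×10⁻⁵ / 7.94×10⁻⁵ = 11.0 m/s
Converting: 11.0 m/s × 1.944 = 21 knots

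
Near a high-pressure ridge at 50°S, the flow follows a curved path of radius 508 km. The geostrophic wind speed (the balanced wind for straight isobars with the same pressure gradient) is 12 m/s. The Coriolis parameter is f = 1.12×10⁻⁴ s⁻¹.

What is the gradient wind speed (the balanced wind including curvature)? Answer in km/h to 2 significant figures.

62 km/h

Around a high, pressure-gradient force acts outward with centrifugal, so Coriolis balances both:
fV = (1/ρ)|∂P/∂n| + V²/R  →  V² − fR·V + fR·V_g = 0
With fR = 1.12×10⁻⁴ × 508×10³ m = 56.9 m/s:
V = [fR − √((fR)² − 4 fR V_g)]/2 = [56.9 − √(56.9² − 4×56.9×12)]/2 = 17.2 m/s
Supergeostrophic (V > V_g = 12 m/s), as expected around a high.
Converting: 17.2 m/s × 3.6 = 62 km/h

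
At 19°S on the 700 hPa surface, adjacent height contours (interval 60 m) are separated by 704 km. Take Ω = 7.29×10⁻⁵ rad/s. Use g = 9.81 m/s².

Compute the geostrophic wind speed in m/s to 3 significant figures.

Coriolis parameter at 19°S:
f = 2Ω sin φ = 2 × 7.29×10⁻⁵ × sin 19° = 4.75×10⁻⁵ s⁻¹
Height gradient: |∂Z/∂n| = 60 m / 704000 m = 8.52×10⁻⁵
On a pressure surface, geostrophic balance gives V_g = (g/f)|∂Z/∂n|:
V_g = 9.81 × 8.52×10⁻⁵ / 4.75×10⁻⁵ = 17.6 m/s

17.6 m/s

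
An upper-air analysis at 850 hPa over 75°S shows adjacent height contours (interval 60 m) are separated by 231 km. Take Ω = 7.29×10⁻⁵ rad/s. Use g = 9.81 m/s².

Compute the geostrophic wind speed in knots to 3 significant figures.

Coriolis parameter at 75°S:
f = 2Ω sin φ = 2 × 7.29×10⁻⁵ × sin 75° = 1.41×10⁻⁴ s⁻¹
Height gradient: |∂Z/∂n| = 60 m / 231000 m = 2.60×10⁻⁴
On a pressure surface, geostrophic balance gives V_g = (g/f)|∂Z/∂n|:
V_g = 9.81 × 2.60×10⁻⁴ / 1.41×10⁻⁴ = 18.1 m/s
Converting: 18.1 m/s × 1.944 = 35.2 knots

35.2 knots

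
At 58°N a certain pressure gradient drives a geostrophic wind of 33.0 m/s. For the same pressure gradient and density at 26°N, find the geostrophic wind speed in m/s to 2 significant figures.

With the same pressure gradient and density, V_g ∝ 1/f ∝ 1/sin φ.
V₂ = V₁ · sin φ₁ / sin φ₂ = 33.0 × sin 58° / sin 26°
V₂ = 33.0 × 0.8480/0.4384 = 64 m/s

64 m/s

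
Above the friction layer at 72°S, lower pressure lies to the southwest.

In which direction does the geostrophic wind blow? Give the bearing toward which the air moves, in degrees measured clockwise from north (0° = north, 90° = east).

135°

The pressure-gradient force points toward the southwest (bearing 225°).
Geostrophic balance: in the Southern Hemisphere the Coriolis force deflects motion to the left, so the geostrophic wind blows 90° to the left of the pressure-gradient force (low pressure on the right).
Rotating 225° by 90° counterclockwise gives 135° — the wind blows toward the southeast.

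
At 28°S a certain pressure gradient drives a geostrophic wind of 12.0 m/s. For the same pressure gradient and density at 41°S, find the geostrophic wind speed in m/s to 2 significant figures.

With the same pressure gradient and density, V_g ∝ 1/f ∝ 1/sin φ.
V₂ = V₁ · sin φ₁ / sin φ₂ = 12.0 × sin 28° / sin 41°
V₂ = 12.0 × 0.4695/0.6561 = 8.6 m/s

8.6 m/s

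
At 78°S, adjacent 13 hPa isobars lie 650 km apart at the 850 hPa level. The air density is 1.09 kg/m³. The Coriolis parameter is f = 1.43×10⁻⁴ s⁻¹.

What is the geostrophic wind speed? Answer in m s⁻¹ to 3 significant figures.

12.8 m s⁻¹

Pressure gradient: |∂P/∂n| = 1300 Pa / 650000 m = 2.00×10⁻³ Pa/m
Geostrophic balance (pressure-gradient force = Coriolis force):
V_g = (1/(fρ)) |∂P/∂n| = 2.00×10⁻³ / (1.43×10⁻⁴ × 1.09) = 12.8 m/s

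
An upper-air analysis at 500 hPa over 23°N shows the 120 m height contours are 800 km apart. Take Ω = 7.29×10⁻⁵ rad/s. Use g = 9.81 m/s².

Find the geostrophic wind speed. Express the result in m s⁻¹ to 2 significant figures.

26 m s⁻¹

Coriolis parameter at 23°N:
f = 2Ω sin φ = 2 × 7.29×10⁻⁵ × sin 23° = 5.70×10⁻⁵ s⁻¹
Height gradient: |∂Z/∂n| = 120 m / 800000 m = 1.50×10⁻⁴
On a pressure surface, geostrophic balance gives V_g = (g/f)|∂Z/∂n|:
V_g = 9.81 × 1.50×10⁻⁴ / 5.70×10⁻⁵ = 25.8 m/s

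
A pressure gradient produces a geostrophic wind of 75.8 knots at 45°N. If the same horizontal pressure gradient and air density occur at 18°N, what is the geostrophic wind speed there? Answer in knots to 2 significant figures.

With the same pressure gradient and density, V_g ∝ 1/f ∝ 1/sin φ.
V₂ = V₁ · sin φ₁ / sin φ₂ = 75.8 × sin 45° / sin 18°
V₂ = 75.8 × 0.7071/0.3090 = 170 knots

170 knots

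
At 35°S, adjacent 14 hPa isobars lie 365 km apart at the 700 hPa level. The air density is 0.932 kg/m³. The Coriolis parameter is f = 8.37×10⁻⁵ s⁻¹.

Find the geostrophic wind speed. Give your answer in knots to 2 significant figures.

Pressure gradient: |∂P/∂n| = 1400 Pa / 365000 m = 3.84×10⁻³ Pa/m
Geostrophic balance (pressure-gradient force = Coriolis force):
V_g = (1/(fρ)) |∂P/∂n| = 3.84×10⁻³ / (8.37×10⁻⁵ × 0.932) = 49.2 m/s
Converting: 49.2 m/s × 1.944 = 96 knots

96 knots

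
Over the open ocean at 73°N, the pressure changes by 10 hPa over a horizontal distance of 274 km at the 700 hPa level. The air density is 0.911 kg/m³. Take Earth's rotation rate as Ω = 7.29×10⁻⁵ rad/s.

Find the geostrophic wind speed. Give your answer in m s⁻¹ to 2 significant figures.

29 m s⁻¹

Coriolis parameter at 73°N:
f = 2Ω sin φ = 2 × 7.29×10⁻⁵ × sin 73° = 1.39×10⁻⁴ s⁻¹
Pressure gradient: |∂P/∂n| = 1000 Pa / 274000 m = 3.65×10⁻³ Pa/m
Geostrophic balance (pressure-gradient force = Coriolis force):
V_g = (1/(fρ)) |∂P/∂n| = 3.65×10⁻³ / (1.39×10⁻⁴ × 0.911) = 28.7 m/s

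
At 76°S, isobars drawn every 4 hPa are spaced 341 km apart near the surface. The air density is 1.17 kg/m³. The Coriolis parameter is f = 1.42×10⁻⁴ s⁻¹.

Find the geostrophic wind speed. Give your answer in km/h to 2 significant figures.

Pressure gradient: |∂P/∂n| = 400 Pa / 341000 m = 1.17×10⁻³ Pa/m
Geostrophic balance (pressure-gradient force = Coriolis force):
V_g = (1/(fρ)) |∂P/∂n| = 1.17×10⁻³ / (1.42×10⁻⁴ × 1.17) = 7.06 m/s
Converting: 7.06 m/s × 3.6 = 25 km/h

25 km/h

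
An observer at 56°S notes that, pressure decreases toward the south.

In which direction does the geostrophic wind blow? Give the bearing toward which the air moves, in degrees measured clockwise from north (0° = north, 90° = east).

090°

The pressure-gradient force points toward the south (bearing 180°).
Geostrophic balance: in the Southern Hemisphere the Coriolis force deflects motion to the left, so the geostrophic wind blows 90° to the left of the pressure-gradient force (low pressure on the right).
Rotating 180° by 90° counterclockwise gives 090° — the wind blows toward the east.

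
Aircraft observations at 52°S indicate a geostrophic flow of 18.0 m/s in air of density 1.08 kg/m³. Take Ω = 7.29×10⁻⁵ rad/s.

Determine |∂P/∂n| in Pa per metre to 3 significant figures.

2.23×10⁻³ Pa/m

Coriolis parameter at 52°S:
f = 2Ω sin φ = 2 × 7.29×10⁻⁵ × sin 52° = 1.15×10⁻⁴ s⁻¹
Geostrophic balance rearranged: |∂P/∂n| = f ρ V_g
|∂P/∂n| = 1.15×10⁻⁴ × 1.08 × 18.0 = 2.23×10⁻³ Pa/m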